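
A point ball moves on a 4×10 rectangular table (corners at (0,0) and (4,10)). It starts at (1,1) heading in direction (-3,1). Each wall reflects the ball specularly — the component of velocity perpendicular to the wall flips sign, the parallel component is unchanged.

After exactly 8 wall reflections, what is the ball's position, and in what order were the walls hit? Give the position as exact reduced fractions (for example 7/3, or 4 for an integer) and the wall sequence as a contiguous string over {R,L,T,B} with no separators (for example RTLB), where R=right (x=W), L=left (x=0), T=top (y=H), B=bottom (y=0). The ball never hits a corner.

1. t=1/3 → L at (0,4/3); v=(3,1)
2. t=4/3 → R at (4,8/3); v=(-3,1)
3. t=4/3 → L at (0,4); v=(3,1)
4. t=4/3 → R at (4,16/3); v=(-3,1)
5. t=4/3 → L at (0,20/3); v=(3,1)
6. t=4/3 → R at (4,8); v=(-3,1)
7. t=4/3 → L at (0,28/3); v=(3,1)
8. t=2/3 → T at (2,10); v=(3,-1)

Final position: (2,10)
Wall sequence: LRLRLRLT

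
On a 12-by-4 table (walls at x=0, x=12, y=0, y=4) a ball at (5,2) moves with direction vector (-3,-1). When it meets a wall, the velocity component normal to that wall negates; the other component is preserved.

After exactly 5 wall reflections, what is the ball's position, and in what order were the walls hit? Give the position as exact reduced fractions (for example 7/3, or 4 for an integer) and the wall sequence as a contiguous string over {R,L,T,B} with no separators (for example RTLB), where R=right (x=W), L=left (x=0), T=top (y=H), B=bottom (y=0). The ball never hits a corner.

1. t=5/3 → L at (0,1/3); v=(3,-1)
2. t=1/3 → B at (1,0); v=(3,1)
3. t=11/3 → R at (12,11/3); v=(-3,1)
4. t=1/3 → T at (11,4); v=(-3,-1)
5. t=11/3 → L at (0,1/3); v=(3,-1)

Final position: (0,1/3)
Wall sequence: LBRTL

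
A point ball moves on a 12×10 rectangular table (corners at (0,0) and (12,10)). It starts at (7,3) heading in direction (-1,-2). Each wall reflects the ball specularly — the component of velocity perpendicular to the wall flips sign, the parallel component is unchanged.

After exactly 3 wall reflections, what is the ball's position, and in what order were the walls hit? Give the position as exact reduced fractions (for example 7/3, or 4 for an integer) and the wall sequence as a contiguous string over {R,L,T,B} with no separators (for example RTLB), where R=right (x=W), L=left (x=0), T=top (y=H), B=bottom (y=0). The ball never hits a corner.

1. t=3/2 → B at (11/2,0); v=(-1,2)
2. t=5 → T at (1/2,10); v=(-1,-2)
3. t=1/2 → L at (0,9); v=(1,-2)

Final position: (0,9)
Wall sequence: BTL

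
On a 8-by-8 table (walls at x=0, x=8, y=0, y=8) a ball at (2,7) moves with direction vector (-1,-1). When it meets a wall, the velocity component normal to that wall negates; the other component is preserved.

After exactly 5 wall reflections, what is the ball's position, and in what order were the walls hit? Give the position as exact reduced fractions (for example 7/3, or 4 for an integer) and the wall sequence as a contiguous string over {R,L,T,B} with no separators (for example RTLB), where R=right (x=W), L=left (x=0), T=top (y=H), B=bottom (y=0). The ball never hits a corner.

1. t=2 → L at (0,5); v=(1,-1)
2. t=5 → B at (5,0); v=(1,1)
3. t=3 → R at (8,3); v=(-1,1)
4. t=5 → T at (3,8); v=(-1,-1)
5. t=3 → L at (0,5); v=(1,-1)

Final position: (0,5)
Wall sequence: LBRTL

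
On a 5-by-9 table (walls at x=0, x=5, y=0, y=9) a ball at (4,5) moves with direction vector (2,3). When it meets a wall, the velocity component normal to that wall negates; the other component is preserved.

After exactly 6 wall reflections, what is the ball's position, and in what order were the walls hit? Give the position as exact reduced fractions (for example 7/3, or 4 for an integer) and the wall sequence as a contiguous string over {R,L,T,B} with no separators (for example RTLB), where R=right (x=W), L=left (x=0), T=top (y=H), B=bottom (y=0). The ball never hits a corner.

1. t=1/2 → R at (5,13/2); v=(-2,3)
2. t=5/6 → T at (10/3,9); v=(-2,-3)
3. t=5/3 → L at (0,4); v=(2,-3)
4. t=4/3 → B at (8/3,0); v=(2,3)
5. t=7/6 → R at (5,7/2); v=(-2,3)
6. t=11/6 → T at (4/3,9); v=(-2,-3)

Final position: (4/3,9)
Wall sequence: RTLBRT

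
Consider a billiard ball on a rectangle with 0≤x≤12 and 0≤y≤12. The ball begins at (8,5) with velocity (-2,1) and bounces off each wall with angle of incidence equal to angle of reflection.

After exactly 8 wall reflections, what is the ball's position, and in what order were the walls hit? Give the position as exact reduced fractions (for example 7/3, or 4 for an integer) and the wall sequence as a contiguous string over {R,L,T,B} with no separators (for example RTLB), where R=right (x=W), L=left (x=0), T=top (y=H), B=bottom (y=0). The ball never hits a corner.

1. t=4 → L at (0,9); v=(2,1)
2. t=3 → T at (6,12); v=(2,-1)
3. t=3 → R at (12,9); v=(-2,-1)
4. t=6 → L at (0,3); v=(2,-1)
5. t=3 → B at (6,0); v=(2,1)
6. t=3 → R at (12,3); v=(-2,1)
7. t=6 → L at (0,9); v=(2,1)
8. t=3 → T at (6,12); v=(2,-1)

Final position: (6,12)
Wall sequence: LTRLBRLT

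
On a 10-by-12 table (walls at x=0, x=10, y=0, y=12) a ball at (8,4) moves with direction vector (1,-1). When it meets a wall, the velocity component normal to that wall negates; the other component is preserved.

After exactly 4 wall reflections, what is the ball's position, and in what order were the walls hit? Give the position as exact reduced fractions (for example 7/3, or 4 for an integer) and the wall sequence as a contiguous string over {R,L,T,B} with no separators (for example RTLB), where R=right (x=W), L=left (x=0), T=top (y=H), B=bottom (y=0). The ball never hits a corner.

1. t=2 → R at (10,2); v=(-1,-1)
2. t=2 → B at (8,0); v=(-1,1)
3. t=8 → L at (0,8); v=(1,1)
4. t=4 → T at (4,12); v=(1,-1)

Final position: (4,12)
Wall sequence: RBLT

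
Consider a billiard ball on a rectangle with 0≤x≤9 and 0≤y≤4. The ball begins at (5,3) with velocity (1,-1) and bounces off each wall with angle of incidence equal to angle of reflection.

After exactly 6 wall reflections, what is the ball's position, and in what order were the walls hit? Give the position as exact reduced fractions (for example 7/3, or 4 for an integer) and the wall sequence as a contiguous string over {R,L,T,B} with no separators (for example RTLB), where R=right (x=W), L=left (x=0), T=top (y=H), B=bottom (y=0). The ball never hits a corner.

Final position: (2,4)
Wall sequence: BRTBLT

1. t=3 → B at (8,0); v=(1,1)
2. t=1 → R at (9,1); v=(-1,1)
3. t=3 → T at (6,4); v=(-1,-1)
4. t=4 → B at (2,0); v=(-1,1)
5. t=2 → L at (0,2); v=(1,1)
6. t=2 → T at (2,4); v=(1,-1)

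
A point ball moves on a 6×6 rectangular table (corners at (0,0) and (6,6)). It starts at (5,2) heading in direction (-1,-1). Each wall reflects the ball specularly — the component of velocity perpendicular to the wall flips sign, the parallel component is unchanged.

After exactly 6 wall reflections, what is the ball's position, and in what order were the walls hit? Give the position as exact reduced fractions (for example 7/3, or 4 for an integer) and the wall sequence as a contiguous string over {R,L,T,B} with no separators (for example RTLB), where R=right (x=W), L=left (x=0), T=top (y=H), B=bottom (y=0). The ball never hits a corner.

1. t=2 → B at (3,0); v=(-1,1)
2. t=3 → L at (0,3); v=(1,1)
3. t=3 → T at (3,6); v=(1,-1)
4. t=3 → R at (6,3); v=(-1,-1)
5. t=3 → B at (3,0); v=(-1,1)
6. t=3 → L at (0,3); v=(1,1)

Final position: (0,3)
Wall sequence: BLTRBL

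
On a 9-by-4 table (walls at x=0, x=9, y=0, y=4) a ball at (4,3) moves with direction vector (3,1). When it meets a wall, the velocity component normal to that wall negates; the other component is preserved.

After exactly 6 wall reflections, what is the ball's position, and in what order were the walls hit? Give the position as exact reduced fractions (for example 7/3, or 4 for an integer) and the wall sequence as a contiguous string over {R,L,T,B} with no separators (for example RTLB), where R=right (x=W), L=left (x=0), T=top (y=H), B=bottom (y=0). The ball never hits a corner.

Final position: (5,4)
Wall sequence: TRLBRT

1. t=1 → T at (7,4); v=(3,-1)
2. t=2/3 → R at (9,10/3); v=(-3,-1)
3. t=3 → L at (0,1/3); v=(3,-1)
4. t=1/3 → B at (1,0); v=(3,1)
5. t=8/3 → R at (9,8/3); v=(-3,1)
6. t=4/3 → T at (5,4); v=(-3,-1)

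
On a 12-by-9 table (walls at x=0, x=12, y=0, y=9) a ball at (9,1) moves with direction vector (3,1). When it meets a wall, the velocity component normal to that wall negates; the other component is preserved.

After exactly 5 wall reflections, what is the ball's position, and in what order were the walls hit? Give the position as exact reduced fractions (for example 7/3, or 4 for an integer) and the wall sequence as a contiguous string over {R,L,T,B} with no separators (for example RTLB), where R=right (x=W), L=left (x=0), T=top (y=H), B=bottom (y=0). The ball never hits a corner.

1. t=1 → R at (12,2); v=(-3,1)
2. t=4 → L at (0,6); v=(3,1)
3. t=3 → T at (9,9); v=(3,-1)
4. t=1 → R at (12,8); v=(-3,-1)
5. t=4 → L at (0,4); v=(3,-1)

Final position: (0,4)
Wall sequence: RLTRL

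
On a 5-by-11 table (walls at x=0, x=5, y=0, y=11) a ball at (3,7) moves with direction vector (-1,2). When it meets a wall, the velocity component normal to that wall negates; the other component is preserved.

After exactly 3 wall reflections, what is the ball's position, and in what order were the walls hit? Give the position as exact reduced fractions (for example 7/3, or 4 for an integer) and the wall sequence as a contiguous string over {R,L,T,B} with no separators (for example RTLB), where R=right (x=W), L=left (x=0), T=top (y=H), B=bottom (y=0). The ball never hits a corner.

1. t=2 → T at (1,11); v=(-1,-2)
2. t=1 → L at (0,9); v=(1,-2)
3. t=9/2 → B at (9/2,0); v=(1,2)

Final position: (9/2,0)
Wall sequence: TLB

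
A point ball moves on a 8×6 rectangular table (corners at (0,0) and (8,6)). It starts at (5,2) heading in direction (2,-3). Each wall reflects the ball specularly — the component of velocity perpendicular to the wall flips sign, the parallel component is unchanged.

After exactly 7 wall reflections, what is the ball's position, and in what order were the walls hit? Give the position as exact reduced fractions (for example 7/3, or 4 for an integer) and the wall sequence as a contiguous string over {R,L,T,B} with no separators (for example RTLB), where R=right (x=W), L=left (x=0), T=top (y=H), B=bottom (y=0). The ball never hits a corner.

Final position: (19/3,0)
Wall sequence: BRTBLTB

1. t=2/3 → B at (19/3,0); v=(2,3)
2. t=5/6 → R at (8,5/2); v=(-2,3)
3. t=7/6 → T at (17/3,6); v=(-2,-3)
4. t=2 → B at (5/3,0); v=(-2,3)
5. t=5/6 → L at (0,5/2); v=(2,3)
6. t=7/6 → T at (7/3,6); v=(2,-3)
7. t=2 → B at (19/3,0); v=(2,3)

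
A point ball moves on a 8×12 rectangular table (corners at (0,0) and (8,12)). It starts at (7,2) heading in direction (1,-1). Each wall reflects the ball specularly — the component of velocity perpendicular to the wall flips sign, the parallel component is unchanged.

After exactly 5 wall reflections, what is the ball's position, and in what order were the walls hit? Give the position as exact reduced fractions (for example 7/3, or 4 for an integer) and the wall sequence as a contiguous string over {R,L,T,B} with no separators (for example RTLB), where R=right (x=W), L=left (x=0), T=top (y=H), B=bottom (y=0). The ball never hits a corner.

Final position: (8,9)
Wall sequence: RBLTR

1. t=1 → R at (8,1); v=(-1,-1)
2. t=1 → B at (7,0); v=(-1,1)
3. t=7 → L at (0,7); v=(1,1)
4. t=5 → T at (5,12); v=(1,-1)
5. t=3 → R at (8,9); v=(-1,-1)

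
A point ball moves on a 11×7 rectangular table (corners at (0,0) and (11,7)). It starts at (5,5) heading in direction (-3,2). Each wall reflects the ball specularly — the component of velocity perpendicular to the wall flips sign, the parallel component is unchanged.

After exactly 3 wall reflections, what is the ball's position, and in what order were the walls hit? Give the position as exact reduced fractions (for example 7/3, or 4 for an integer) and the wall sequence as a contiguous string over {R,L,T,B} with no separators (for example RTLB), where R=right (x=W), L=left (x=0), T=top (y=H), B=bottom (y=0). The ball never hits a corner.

Final position: (17/2,0)
Wall sequence: TLB

1. t=1 → T at (2,7); v=(-3,-2)
2. t=2/3 → L at (0,17/3); v=(3,-2)
3. t=17/6 → B at (17/2,0); v=(3,2)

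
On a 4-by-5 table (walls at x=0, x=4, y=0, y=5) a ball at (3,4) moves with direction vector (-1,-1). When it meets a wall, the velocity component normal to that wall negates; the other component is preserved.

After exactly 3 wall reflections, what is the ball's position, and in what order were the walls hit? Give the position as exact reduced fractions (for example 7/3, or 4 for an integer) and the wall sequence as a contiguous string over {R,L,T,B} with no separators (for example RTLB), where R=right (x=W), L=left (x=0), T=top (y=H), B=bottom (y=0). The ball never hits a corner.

Final position: (4,3)
Wall sequence: LBR

1. t=3 → L at (0,1); v=(1,-1)
2. t=1 → B at (1,0); v=(1,1)
3. t=3 → R at (4,3); v=(-1,1)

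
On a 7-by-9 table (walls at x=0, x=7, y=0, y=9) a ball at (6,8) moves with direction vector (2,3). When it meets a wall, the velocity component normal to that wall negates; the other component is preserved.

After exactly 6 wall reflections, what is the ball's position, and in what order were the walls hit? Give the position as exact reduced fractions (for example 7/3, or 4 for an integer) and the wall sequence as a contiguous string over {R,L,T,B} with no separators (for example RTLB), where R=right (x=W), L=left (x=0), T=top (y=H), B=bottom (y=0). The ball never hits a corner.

1. t=1/3 → T at (20/3,9); v=(2,-3)
2. t=1/6 → R at (7,17/2); v=(-2,-3)
3. t=17/6 → B at (4/3,0); v=(-2,3)
4. t=2/3 → L at (0,2); v=(2,3)
5. t=7/3 → T at (14/3,9); v=(2,-3)
6. t=7/6 → R at (7,11/2); v=(-2,-3)

Final position: (7,11/2)
Wall sequence: TRBLTR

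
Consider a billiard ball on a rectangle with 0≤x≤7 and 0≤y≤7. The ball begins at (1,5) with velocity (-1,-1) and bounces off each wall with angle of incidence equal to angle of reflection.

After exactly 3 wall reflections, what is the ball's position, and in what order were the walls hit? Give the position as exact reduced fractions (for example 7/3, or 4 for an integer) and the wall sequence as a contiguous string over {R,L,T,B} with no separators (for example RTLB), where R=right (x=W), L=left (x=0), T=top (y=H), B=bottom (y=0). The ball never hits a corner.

Final position: (7,3)
Wall sequence: LBR

1. t=1 → L at (0,4); v=(1,-1)
2. t=4 → B at (4,0); v=(1,1)
3. t=3 → R at (7,3); v=(-1,1)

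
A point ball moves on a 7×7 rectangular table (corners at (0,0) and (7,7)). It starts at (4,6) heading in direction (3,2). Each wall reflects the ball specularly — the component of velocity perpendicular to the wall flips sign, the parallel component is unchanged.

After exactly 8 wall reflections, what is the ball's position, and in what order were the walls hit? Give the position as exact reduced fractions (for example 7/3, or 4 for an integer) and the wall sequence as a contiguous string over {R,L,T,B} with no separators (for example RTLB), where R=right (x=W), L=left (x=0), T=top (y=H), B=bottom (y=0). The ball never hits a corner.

1. t=1/2 → T at (11/2,7); v=(3,-2)
2. t=1/2 → R at (7,6); v=(-3,-2)
3. t=7/3 → L at (0,4/3); v=(3,-2)
4. t=2/3 → B at (2,0); v=(3,2)
5. t=5/3 → R at (7,10/3); v=(-3,2)
6. t=11/6 → T at (3/2,7); v=(-3,-2)
7. t=1/2 → L at (0,6); v=(3,-2)
8. t=7/3 → R at (7,4/3); v=(-3,-2)

Final position: (7,4/3)
Wall sequence: TRLBRTLR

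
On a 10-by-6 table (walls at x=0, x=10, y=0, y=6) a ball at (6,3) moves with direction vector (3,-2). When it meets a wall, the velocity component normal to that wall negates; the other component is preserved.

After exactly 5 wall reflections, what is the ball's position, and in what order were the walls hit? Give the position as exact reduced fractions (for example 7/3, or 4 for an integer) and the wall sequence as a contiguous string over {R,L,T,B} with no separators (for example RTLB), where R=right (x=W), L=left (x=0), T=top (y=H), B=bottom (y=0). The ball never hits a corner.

Final position: (17/2,0)
Wall sequence: RBTLB

1. t=4/3 → R at (10,1/3); v=(-3,-2)
2. t=1/6 → B at (19/2,0); v=(-3,2)
3. t=3 → T at (1/2,6); v=(-3,-2)
4. t=1/6 → L at (0,17/3); v=(3,-2)
5. t=17/6 → B at (17/2,0); v=(3,2)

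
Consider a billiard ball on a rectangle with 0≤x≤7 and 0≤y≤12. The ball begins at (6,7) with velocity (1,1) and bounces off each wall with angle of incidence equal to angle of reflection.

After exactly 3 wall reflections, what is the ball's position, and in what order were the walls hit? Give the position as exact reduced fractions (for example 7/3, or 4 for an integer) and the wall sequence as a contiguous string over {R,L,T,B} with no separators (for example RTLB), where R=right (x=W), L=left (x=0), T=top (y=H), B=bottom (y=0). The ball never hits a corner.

Final position: (0,9)
Wall sequence: RTL

1. t=1 → R at (7,8); v=(-1,1)
2. t=4 → T at (3,12); v=(-1,-1)
3. t=3 → L at (0,9); v=(1,-1)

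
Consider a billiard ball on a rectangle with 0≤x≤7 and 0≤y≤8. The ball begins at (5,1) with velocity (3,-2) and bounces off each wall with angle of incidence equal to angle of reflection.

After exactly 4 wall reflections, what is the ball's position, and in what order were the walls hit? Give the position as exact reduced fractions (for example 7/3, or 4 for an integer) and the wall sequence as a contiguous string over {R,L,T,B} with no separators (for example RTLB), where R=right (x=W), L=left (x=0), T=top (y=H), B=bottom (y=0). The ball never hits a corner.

1. t=1/2 → B at (13/2,0); v=(3,2)
2. t=1/6 → R at (7,1/3); v=(-3,2)
3. t=7/3 → L at (0,5); v=(3,2)
4. t=3/2 → T at (9/2,8); v=(3,-2)

Final position: (9/2,8)
Wall sequence: BRLT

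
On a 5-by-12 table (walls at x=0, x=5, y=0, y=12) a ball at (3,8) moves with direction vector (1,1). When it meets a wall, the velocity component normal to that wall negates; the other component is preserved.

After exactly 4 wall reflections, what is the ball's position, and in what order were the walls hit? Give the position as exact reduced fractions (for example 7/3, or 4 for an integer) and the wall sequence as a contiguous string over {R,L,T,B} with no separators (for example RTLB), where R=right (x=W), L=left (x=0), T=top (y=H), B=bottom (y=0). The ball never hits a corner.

1. t=2 → R at (5,10); v=(-1,1)
2. t=2 → T at (3,12); v=(-1,-1)
3. t=3 → L at (0,9); v=(1,-1)
4. t=5 → R at (5,4); v=(-1,-1)

Final position: (5,4)
Wall sequence: RTLR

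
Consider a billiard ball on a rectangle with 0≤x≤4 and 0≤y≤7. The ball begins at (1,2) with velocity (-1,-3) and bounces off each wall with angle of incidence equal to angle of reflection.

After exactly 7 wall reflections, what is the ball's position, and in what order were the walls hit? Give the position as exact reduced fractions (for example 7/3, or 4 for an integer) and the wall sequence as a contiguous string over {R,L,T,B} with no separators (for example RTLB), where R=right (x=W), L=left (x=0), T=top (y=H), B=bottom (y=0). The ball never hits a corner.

Final position: (0,3)
Wall sequence: BLTRBTL

1. t=2/3 → B at (1/3,0); v=(-1,3)
2. t=1/3 → L at (0,1); v=(1,3)
3. t=2 → T at (2,7); v=(1,-3)
4. t=2 → R at (4,1); v=(-1,-3)
5. t=1/3 → B at (11/3,0); v=(-1,3)
6. t=7/3 → T at (4/3,7); v=(-1,-3)
7. t=4/3 → L at (0,3); v=(1,-3)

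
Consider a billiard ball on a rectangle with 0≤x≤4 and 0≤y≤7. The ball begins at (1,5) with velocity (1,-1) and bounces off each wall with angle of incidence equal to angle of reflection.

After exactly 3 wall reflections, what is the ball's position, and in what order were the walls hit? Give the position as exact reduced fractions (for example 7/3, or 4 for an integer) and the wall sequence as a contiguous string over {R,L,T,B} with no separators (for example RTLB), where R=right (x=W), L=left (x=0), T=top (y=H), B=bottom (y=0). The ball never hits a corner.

Final position: (0,2)
Wall sequence: RBL

1. t=3 → R at (4,2); v=(-1,-1)
2. t=2 → B at (2,0); v=(-1,1)
3. t=2 → L at (0,2); v=(1,1)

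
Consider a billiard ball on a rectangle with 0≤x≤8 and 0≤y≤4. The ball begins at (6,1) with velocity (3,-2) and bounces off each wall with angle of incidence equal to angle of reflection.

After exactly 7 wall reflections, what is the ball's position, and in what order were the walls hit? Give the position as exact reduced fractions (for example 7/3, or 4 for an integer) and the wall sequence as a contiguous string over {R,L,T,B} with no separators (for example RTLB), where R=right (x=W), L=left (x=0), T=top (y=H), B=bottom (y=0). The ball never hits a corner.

Final position: (13/2,4)
Wall sequence: BRTLBRT

1. t=1/2 → B at (15/2,0); v=(3,2)
2. t=1/6 → R at (8,1/3); v=(-3,2)
3. t=11/6 → T at (5/2,4); v=(-3,-2)
4. t=5/6 → L at (0,7/3); v=(3,-2)
5. t=7/6 → B at (7/2,0); v=(3,2)
6. t=3/2 → R at (8,3); v=(-3,2)
7. t=1/2 → T at (13/2,4); v=(-3,-2)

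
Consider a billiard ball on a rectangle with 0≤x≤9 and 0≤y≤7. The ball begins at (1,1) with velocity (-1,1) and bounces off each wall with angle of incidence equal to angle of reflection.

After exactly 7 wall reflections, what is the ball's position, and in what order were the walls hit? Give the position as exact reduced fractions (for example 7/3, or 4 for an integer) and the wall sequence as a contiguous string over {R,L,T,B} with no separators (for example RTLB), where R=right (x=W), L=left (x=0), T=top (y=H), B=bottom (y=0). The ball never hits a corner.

1. t=1 → L at (0,2); v=(1,1)
2. t=5 → T at (5,7); v=(1,-1)
3. t=4 → R at (9,3); v=(-1,-1)
4. t=3 → B at (6,0); v=(-1,1)
5. t=6 → L at (0,6); v=(1,1)
6. t=1 → T at (1,7); v=(1,-1)
7. t=7 → B at (8,0); v=(1,1)

Final position: (8,0)
Wall sequence: LTRBLTB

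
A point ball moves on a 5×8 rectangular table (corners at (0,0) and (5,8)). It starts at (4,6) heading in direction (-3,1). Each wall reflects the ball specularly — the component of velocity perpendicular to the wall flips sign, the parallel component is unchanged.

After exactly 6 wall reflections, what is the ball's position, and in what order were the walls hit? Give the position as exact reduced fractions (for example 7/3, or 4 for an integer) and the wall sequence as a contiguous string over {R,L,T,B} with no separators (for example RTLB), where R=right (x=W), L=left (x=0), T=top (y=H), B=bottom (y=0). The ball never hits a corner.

1. t=4/3 → L at (0,22/3); v=(3,1)
2. t=2/3 → T at (2,8); v=(3,-1)
3. t=1 → R at (5,7); v=(-3,-1)
4. t=5/3 → L at (0,16/3); v=(3,-1)
5. t=5/3 → R at (5,11/3); v=(-3,-1)
6. t=5/3 → L at (0,2); v=(3,-1)

Final position: (0,2)
Wall sequence: LTRLRL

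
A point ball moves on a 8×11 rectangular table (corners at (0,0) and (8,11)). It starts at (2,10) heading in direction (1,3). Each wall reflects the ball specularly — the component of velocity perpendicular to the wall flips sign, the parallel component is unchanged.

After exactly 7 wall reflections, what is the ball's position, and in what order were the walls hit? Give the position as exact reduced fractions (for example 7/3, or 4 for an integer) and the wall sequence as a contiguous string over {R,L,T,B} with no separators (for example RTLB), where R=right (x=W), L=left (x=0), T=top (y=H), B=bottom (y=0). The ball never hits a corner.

1. t=1/3 → T at (7/3,11); v=(1,-3)
2. t=11/3 → B at (6,0); v=(1,3)
3. t=2 → R at (8,6); v=(-1,3)
4. t=5/3 → T at (19/3,11); v=(-1,-3)
5. t=11/3 → B at (8/3,0); v=(-1,3)
6. t=8/3 → L at (0,8); v=(1,3)
7. t=1 → T at (1,11); v=(1,-3)

Final position: (1,11)
Wall sequence: TBRTBLT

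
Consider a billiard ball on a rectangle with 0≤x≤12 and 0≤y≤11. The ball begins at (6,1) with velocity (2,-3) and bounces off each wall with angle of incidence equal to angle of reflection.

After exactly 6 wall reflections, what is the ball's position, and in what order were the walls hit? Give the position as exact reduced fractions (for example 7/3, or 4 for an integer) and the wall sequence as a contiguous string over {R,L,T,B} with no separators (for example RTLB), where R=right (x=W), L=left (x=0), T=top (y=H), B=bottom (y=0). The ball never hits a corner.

1. t=1/3 → B at (20/3,0); v=(2,3)
2. t=8/3 → R at (12,8); v=(-2,3)
3. t=1 → T at (10,11); v=(-2,-3)
4. t=11/3 → B at (8/3,0); v=(-2,3)
5. t=4/3 → L at (0,4); v=(2,3)
6. t=7/3 → T at (14/3,11); v=(2,-3)

Final position: (14/3,11)
Wall sequence: BRTBLT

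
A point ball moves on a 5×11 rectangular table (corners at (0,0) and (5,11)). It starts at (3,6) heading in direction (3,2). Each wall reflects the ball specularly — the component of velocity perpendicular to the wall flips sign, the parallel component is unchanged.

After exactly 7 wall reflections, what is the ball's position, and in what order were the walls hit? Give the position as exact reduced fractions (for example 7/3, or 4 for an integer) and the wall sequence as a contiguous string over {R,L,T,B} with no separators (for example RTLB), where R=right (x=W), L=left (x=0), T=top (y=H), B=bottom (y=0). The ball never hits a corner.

Final position: (3,0)
Wall sequence: RLTRLRB

1. t=2/3 → R at (5,22/3); v=(-3,2)
2. t=5/3 → L at (0,32/3); v=(3,2)
3. t=1/6 → T at (1/2,11); v=(3,-2)
4. t=3/2 → R at (5,8); v=(-3,-2)
5. t=5/3 → L at (0,14/3); v=(3,-2)
6. t=5/3 → R at (5,4/3); v=(-3,-2)
7. t=2/3 → B at (3,0); v=(-3,2)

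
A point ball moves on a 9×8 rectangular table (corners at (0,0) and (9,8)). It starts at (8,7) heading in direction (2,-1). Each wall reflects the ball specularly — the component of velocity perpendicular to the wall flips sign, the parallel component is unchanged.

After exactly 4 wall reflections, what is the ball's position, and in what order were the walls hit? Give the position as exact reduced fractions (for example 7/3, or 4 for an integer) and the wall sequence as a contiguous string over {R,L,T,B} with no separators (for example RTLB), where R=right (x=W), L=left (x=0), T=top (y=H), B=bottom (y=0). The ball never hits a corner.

1. t=1/2 → R at (9,13/2); v=(-2,-1)
2. t=9/2 → L at (0,2); v=(2,-1)
3. t=2 → B at (4,0); v=(2,1)
4. t=5/2 → R at (9,5/2); v=(-2,1)

Final position: (9,5/2)
Wall sequence: RLBR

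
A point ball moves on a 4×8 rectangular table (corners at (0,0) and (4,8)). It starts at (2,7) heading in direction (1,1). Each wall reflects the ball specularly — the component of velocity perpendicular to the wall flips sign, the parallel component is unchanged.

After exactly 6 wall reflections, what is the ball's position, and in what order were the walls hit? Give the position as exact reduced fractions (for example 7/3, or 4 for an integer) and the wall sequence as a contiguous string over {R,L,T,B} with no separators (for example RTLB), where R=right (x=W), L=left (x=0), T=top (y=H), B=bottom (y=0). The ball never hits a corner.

1. t=1 → T at (3,8); v=(1,-1)
2. t=1 → R at (4,7); v=(-1,-1)
3. t=4 → L at (0,3); v=(1,-1)
4. t=3 → B at (3,0); v=(1,1)
5. t=1 → R at (4,1); v=(-1,1)
6. t=4 → L at (0,5); v=(1,1)

Final position: (0,5)
Wall sequence: TRLBRL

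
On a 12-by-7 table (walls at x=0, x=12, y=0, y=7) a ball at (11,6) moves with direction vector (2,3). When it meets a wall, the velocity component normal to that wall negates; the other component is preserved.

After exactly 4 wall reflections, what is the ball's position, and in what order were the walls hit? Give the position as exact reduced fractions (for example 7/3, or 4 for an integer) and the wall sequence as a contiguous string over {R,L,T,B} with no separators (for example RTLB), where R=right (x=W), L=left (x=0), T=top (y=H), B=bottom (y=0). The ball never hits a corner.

1. t=1/3 → T at (35/3,7); v=(2,-3)
2. t=1/6 → R at (12,13/2); v=(-2,-3)
3. t=13/6 → B at (23/3,0); v=(-2,3)
4. t=7/3 → T at (3,7); v=(-2,-3)

Final position: (3,7)
Wall sequence: TRBT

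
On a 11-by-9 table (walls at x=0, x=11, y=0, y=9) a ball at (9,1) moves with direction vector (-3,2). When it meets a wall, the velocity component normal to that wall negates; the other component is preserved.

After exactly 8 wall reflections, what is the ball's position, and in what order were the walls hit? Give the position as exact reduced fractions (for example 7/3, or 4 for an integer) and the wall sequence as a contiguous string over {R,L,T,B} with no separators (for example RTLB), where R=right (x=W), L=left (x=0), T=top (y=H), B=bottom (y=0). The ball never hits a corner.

1. t=3 → L at (0,7); v=(3,2)
2. t=1 → T at (3,9); v=(3,-2)
3. t=8/3 → R at (11,11/3); v=(-3,-2)
4. t=11/6 → B at (11/2,0); v=(-3,2)
5. t=11/6 → L at (0,11/3); v=(3,2)
6. t=8/3 → T at (8,9); v=(3,-2)
7. t=1 → R at (11,7); v=(-3,-2)
8. t=7/2 → B at (1/2,0); v=(-3,2)

Final position: (1/2,0)
Wall sequence: LTRBLTRB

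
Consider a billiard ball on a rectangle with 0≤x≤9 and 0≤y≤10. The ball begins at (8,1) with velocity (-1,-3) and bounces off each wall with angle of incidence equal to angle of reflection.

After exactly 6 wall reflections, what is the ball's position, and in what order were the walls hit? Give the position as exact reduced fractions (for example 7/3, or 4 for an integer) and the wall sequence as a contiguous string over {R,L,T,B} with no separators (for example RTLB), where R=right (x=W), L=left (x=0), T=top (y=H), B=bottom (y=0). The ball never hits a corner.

Final position: (17/3,0)
Wall sequence: BTBLTB

1. t=1/3 → B at (23/3,0); v=(-1,3)
2. t=10/3 → T at (13/3,10); v=(-1,-3)
3. t=10/3 → B at (1,0); v=(-1,3)
4. t=1 → L at (0,3); v=(1,3)
5. t=7/3 → T at (7/3,10); v=(1,-3)
6. t=10/3 → B at (17/3,0); v=(1,3)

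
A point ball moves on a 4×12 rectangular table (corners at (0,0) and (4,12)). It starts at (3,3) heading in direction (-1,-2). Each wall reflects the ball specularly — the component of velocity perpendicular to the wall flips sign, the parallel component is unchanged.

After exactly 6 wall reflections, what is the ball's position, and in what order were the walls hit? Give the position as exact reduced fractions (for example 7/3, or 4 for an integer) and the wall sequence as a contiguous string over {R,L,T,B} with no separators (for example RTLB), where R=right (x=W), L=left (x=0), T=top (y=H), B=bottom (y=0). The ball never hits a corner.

1. t=3/2 → B at (3/2,0); v=(-1,2)
2. t=3/2 → L at (0,3); v=(1,2)
3. t=4 → R at (4,11); v=(-1,2)
4. t=1/2 → T at (7/2,12); v=(-1,-2)
5. t=7/2 → L at (0,5); v=(1,-2)
6. t=5/2 → B at (5/2,0); v=(1,2)

Final position: (5/2,0)
Wall sequence: BLRTLB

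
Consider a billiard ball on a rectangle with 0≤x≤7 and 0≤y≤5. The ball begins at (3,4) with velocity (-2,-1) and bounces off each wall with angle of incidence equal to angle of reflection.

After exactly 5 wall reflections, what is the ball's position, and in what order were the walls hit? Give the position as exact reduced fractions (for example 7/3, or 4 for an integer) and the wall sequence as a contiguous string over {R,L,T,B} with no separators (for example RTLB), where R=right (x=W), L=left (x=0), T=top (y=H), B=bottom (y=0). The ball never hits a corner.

Final position: (1,5)
Wall sequence: LBRLT

1. t=3/2 → L at (0,5/2); v=(2,-1)
2. t=5/2 → B at (5,0); v=(2,1)
3. t=1 → R at (7,1); v=(-2,1)
4. t=7/2 → L at (0,9/2); v=(2,1)
5. t=1/2 → T at (1,5); v=(2,-1)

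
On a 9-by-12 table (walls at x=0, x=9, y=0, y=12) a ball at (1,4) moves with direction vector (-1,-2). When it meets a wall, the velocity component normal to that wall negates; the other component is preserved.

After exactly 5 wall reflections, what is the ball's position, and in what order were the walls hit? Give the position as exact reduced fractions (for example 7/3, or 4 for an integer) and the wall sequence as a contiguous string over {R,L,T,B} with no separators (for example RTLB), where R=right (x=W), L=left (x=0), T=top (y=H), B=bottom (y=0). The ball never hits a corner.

Final position: (5,0)
Wall sequence: LBTRB

1. t=1 → L at (0,2); v=(1,-2)
2. t=1 → B at (1,0); v=(1,2)
3. t=6 → T at (7,12); v=(1,-2)
4. t=2 → R at (9,8); v=(-1,-2)
5. t=4 → B at (5,0); v=(-1,2)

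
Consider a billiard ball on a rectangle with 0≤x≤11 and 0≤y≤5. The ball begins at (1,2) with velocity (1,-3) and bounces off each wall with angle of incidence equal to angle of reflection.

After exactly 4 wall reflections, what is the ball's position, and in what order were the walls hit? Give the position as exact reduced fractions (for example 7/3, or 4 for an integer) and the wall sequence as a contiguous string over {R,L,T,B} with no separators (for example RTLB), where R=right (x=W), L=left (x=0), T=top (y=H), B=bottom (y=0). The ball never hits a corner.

Final position: (20/3,5)
Wall sequence: BTBT

1. t=2/3 → B at (5/3,0); v=(1,3)
2. t=5/3 → T at (10/3,5); v=(1,-3)
3. t=5/3 → B at (5,0); v=(1,3)
4. t=5/3 → T at (20/3,5); v=(1,-3)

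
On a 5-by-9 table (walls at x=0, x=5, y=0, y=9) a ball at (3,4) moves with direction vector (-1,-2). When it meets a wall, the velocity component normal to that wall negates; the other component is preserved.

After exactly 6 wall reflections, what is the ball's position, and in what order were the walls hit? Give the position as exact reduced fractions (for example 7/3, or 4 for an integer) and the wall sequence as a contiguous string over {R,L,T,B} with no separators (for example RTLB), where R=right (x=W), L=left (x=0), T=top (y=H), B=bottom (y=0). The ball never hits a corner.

1. t=2 → B at (1,0); v=(-1,2)
2. t=1 → L at (0,2); v=(1,2)
3. t=7/2 → T at (7/2,9); v=(1,-2)
4. t=3/2 → R at (5,6); v=(-1,-2)
5. t=3 → B at (2,0); v=(-1,2)
6. t=2 → L at (0,4); v=(1,2)

Final position: (0,4)
Wall sequence: BLTRBL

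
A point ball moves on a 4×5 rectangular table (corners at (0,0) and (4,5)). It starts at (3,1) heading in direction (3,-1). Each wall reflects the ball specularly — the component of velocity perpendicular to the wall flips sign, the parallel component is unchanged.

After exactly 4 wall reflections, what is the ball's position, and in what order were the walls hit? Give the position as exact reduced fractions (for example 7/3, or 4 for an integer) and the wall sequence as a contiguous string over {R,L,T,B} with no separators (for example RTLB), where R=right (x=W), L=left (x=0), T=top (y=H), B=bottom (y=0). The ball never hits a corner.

1. t=1/3 → R at (4,2/3); v=(-3,-1)
2. t=2/3 → B at (2,0); v=(-3,1)
3. t=2/3 → L at (0,2/3); v=(3,1)
4. t=4/3 → R at (4,2); v=(-3,1)

Final position: (4,2)
Wall sequence: RBLR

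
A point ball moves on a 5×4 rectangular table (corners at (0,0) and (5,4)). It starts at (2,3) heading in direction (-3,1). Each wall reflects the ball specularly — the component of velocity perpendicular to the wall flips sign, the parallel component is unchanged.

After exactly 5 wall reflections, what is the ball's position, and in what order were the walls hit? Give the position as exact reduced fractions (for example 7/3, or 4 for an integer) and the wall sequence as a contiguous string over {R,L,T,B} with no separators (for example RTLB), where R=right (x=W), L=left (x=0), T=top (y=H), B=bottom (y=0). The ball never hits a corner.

1. t=2/3 → L at (0,11/3); v=(3,1)
2. t=1/3 → T at (1,4); v=(3,-1)
3. t=4/3 → R at (5,8/3); v=(-3,-1)
4. t=5/3 → L at (0,1); v=(3,-1)
5. t=1 → B at (3,0); v=(3,1)

Final position: (3,0)
Wall sequence: LTRLB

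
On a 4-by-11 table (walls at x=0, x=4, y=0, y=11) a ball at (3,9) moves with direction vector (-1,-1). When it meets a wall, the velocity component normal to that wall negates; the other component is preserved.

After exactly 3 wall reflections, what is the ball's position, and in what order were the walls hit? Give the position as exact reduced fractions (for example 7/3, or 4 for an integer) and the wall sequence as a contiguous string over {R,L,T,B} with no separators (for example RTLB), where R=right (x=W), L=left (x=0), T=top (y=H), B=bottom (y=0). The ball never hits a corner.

1. t=3 → L at (0,6); v=(1,-1)
2. t=4 → R at (4,2); v=(-1,-1)
3. t=2 → B at (2,0); v=(-1,1)

Final position: (2,0)
Wall sequence: LRB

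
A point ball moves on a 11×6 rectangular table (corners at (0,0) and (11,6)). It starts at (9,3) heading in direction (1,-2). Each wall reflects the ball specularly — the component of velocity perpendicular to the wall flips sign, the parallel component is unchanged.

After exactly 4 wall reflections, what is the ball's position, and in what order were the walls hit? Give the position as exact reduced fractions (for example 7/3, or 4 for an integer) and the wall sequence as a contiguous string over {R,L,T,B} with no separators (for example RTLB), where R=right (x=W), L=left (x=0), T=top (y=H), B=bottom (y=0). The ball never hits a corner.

Final position: (11/2,0)
Wall sequence: BRTB

1. t=3/2 → B at (21/2,0); v=(1,2)
2. t=1/2 → R at (11,1); v=(-1,2)
3. t=5/2 → T at (17/2,6); v=(-1,-2)
4. t=3 → B at (11/2,0); v=(-1,2)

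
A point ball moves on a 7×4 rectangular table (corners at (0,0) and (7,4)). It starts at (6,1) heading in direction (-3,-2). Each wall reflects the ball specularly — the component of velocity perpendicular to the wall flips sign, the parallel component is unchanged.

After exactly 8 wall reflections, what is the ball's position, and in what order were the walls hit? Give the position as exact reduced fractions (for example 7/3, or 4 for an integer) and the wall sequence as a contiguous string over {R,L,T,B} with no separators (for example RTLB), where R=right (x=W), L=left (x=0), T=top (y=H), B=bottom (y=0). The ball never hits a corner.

1. t=1/2 → B at (9/2,0); v=(-3,2)
2. t=3/2 → L at (0,3); v=(3,2)
3. t=1/2 → T at (3/2,4); v=(3,-2)
4. t=11/6 → R at (7,1/3); v=(-3,-2)
5. t=1/6 → B at (13/2,0); v=(-3,2)
6. t=2 → T at (1/2,4); v=(-3,-2)
7. t=1/6 → L at (0,11/3); v=(3,-2)
8. t=11/6 → B at (11/2,0); v=(3,2)

Final position: (11/2,0)
Wall sequence: BLTRBTLB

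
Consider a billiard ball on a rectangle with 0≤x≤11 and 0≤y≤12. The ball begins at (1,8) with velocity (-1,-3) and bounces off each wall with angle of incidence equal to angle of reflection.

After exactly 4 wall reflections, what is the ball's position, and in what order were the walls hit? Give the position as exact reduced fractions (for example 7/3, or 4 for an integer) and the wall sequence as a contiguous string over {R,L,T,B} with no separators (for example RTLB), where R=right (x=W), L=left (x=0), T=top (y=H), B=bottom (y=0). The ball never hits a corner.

1. t=1 → L at (0,5); v=(1,-3)
2. t=5/3 → B at (5/3,0); v=(1,3)
3. t=4 → T at (17/3,12); v=(1,-3)
4. t=4 → B at (29/3,0); v=(1,3)

Final position: (29/3,0)
Wall sequence: LBTB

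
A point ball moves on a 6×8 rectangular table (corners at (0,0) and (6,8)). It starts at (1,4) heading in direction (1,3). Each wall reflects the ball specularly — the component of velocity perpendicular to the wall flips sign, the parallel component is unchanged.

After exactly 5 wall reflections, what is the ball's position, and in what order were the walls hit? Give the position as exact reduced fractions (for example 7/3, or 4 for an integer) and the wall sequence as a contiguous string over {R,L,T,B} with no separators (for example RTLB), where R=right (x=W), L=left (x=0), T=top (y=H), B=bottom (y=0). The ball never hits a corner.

1. t=4/3 → T at (7/3,8); v=(1,-3)
2. t=8/3 → B at (5,0); v=(1,3)
3. t=1 → R at (6,3); v=(-1,3)
4. t=5/3 → T at (13/3,8); v=(-1,-3)
5. t=8/3 → B at (5/3,0); v=(-1,3)

Final position: (5/3,0)
Wall sequence: TBRTB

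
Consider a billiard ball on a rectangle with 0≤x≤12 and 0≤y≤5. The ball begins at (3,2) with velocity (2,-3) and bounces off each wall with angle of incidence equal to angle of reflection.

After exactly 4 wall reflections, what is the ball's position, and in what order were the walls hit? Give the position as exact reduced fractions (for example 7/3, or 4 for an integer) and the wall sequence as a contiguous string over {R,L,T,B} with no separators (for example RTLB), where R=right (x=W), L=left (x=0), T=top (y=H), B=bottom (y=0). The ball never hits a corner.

Final position: (12,3/2)
Wall sequence: BTBR

1. t=2/3 → B at (13/3,0); v=(2,3)
2. t=5/3 → T at (23/3,5); v=(2,-3)
3. t=5/3 → B at (11,0); v=(2,3)
4. t=1/2 → R at (12,3/2); v=(-2,3)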